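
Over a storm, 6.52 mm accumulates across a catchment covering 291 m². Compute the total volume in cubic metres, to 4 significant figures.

1.897 cubic metres

1 mm over 1 m² is 1 L, so volume = 6.52 × 291 = 1897.32 L = 1.897 m³.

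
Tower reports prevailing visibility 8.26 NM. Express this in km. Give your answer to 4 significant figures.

15.30 km

1 nmi = 1.852 km, so 8.26 × 1.852 = 15.30 km.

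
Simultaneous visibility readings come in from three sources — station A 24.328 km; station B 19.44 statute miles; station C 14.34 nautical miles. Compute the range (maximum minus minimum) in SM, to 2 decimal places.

station A: 24.328 km = 15.1167 SM.
station C: 14.34 nmi = 16.5022 SM.
Spread: 19.4400 − 15.1167 = 4.32 SM.

4.32 SM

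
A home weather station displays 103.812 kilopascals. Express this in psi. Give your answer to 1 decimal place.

1 kPa = 0.145038 psi, so 103.812 × 0.145038 = 15.1 psi.

15.1 psi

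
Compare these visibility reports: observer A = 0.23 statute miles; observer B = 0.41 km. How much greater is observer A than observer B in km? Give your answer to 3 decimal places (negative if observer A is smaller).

observer A: 0.23 SM = 0.37015 km.
Difference: 0.37015 − 0.41000 = -0.040 km.

-0.040 km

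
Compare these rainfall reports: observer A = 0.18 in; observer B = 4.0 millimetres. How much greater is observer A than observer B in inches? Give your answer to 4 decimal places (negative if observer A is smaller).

observer B: 4.0 mm = 0.157480 in.
Difference: 0.180000 − 0.157480 = 0.0225 in.

0.0225 in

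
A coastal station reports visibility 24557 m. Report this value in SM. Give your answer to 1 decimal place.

15.3 SM

1 m = 0.000621371 SM, so 24557 × 0.000621371 = 15.3 SM.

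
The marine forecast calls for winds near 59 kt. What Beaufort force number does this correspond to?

59 kt lies in the Beaufort 11 band (violent storm, 56–63 kt).

Beaufort force 11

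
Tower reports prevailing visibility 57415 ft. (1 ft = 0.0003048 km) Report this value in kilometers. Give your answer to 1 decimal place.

1 ft = 0.0003048 km, so 57415 × 0.0003048 = 17.5 km.

17.5 km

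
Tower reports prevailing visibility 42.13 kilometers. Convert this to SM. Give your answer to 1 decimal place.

1 km = 0.621371 SM, so 42.13 × 0.621371 = 26.2 SM.

26.2 SM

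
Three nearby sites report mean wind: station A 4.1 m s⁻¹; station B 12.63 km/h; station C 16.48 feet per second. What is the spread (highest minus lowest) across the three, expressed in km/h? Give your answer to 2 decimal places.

station A: 4.1 m/s = 14.7600 km/h.
station C: 16.48 ft/s = 18.0832 km/h.
Spread: 18.0832 − 12.6300 = 5.45 km/h.

5.45 km/h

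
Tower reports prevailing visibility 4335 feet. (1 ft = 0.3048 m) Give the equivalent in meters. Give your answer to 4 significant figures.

1321 m

1 ft = 0.3048 m, so 4335 × 0.3048 = 1321 m.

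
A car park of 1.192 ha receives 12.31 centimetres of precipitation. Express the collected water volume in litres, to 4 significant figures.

Depth: 12.31 cm × 10 = 123.1 mm.
Area: 1.192 ha = 11920 m².
1 mm over 1 m² is 1 L, so volume = 123.1 × 11920 = 1467352 L ≈ 1467000 L.

1467000 litres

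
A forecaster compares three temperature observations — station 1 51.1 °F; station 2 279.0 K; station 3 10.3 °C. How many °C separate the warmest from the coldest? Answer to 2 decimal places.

4.76 °C

station 1: 51.1 °F = 10.611 °C.
station 2: 279.0 K = 5.850 °C.
Spread: 10.611 − 5.850 = 4.761 °C.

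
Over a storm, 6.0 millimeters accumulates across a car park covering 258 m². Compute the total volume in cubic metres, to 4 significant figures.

1.548 cubic metres

1 mm over 1 m² is 1 L, so volume = 6 × 258 = 1548 L = 1.548 m³.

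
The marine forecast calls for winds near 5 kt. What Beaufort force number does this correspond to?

Beaufort force 2

5 kt lies in the Beaufort 2 band (light breeze, 4–6 kt).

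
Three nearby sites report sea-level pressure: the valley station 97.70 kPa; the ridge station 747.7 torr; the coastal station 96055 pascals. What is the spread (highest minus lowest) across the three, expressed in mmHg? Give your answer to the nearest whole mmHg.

27 mmHg

the valley station: 97.70 kPa = 732.81 mmHg.
the coastal station: 96055 Pa = 720.47 mmHg.
Spread: 747.70 − 720.47 = 27 mmHg.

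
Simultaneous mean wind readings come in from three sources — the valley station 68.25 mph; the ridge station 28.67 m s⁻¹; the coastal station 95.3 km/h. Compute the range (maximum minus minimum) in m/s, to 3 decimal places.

4.038 m/s

the valley station: 68.25 mph = 30.51048 m/s.
the coastal station: 95.3 km/h = 26.47222 m/s.
Spread: 30.51048 − 26.47222 = 4.038 m/s.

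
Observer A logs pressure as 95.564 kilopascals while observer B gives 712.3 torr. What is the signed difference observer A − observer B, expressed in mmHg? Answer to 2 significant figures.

observer A: 95.564 kPa = 716.789 mmHg.
Difference: 716.789 − 712.300 = 4.5 mmHg.

4.5 mmHg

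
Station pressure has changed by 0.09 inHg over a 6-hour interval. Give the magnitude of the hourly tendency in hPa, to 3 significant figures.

0.09 inHg / 6 h × 33.8639 hPa/inHg = 0.508 hPa/h.

0.508 hPa per hour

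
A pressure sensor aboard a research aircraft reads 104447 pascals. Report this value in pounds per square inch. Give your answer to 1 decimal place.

1 Pa = 0.000145038 psi, so 104447 × 0.000145038 = 15.1 psi.

15.1 psi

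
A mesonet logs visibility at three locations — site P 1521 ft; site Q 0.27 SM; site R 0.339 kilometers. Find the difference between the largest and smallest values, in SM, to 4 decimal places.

0.0774 SM

site P: 1521 ft = 0.288068 SM.
site R: 0.339 km = 0.210645 SM.
Spread: 0.288068 − 0.210645 = 0.0774 SM.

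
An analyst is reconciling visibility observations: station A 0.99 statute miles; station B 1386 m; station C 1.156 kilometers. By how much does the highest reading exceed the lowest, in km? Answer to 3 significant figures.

0.437 km

station A: 0.99 SM = 1.59325 km.
station B: 1386 m = 1.38600 km.
Spread: 1.59325 − 1.15600 = 0.437 km.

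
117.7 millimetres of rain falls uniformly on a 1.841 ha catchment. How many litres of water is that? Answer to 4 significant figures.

Area: 1.841 ha = 18410 m².
1 mm over 1 m² is 1 L, so volume = 117.7 × 18410 = 2166857 L ≈ 2167000 L.

2167000 litres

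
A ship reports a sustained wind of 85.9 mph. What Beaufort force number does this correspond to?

Beaufort force 12

85.9 mph = 38.4 m/s, which is Beaufort 12 (hurricane force, ≥32.7 m/s).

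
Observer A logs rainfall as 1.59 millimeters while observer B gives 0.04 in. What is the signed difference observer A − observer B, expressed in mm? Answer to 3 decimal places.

observer B: 0.04 in = 1.01600 mm.
Difference: 1.59000 − 1.01600 = 0.574 mm.

0.574 mm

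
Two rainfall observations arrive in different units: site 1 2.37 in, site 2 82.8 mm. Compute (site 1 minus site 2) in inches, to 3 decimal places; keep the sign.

site 2: 82.8 mm = 3.25984 in.
Difference: 2.37000 − 3.25984 = -0.890 in.

-0.890 in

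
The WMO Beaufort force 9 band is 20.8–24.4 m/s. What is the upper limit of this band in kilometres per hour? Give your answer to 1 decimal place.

87.8 km/h

20.8–24.4 m/s × 3.6 = 74.9–87.8 km/h.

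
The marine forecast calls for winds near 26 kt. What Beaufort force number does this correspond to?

Beaufort force 6

26 kt lies in the Beaufort 6 band (strong breeze, 22–27 kt).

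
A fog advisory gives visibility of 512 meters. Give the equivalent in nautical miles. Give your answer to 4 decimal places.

0.2765 nmi

1 m = 0.000539957 nmi, so 512 × 0.000539957 = 0.2765 nmi.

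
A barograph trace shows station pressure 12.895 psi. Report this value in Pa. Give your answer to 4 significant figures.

1 psi = 6894.76 Pa, so 12.895 × 6894.76 = 88910 Pa.

88910 Pa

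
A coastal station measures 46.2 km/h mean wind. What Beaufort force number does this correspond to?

46.2 km/h = 12.8 m/s, which is Beaufort 6 (strong breeze, 10.8–13.8 m/s).

Beaufort force 6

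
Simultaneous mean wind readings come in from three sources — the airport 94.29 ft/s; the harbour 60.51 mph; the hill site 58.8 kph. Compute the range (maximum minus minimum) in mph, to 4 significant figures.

the airport: 94.29 ft/s = 64.2886 mph.
the hill site: 58.8 km/h = 36.5366 mph.
Spread: 64.2886 − 36.5366 = 27.75 mph.

27.75 mph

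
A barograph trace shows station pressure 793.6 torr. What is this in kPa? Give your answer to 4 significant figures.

105.8 kPa

1 mmHg = 0.133322 kPa, so 793.6 × 0.133322 = 105.8 kPa.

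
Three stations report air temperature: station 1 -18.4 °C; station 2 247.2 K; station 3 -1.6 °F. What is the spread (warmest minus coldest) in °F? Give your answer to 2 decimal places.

13.59 °F

station 2: 247.2 K = -25.950 °C.
station 3: -1.6 °F = -18.667 °C.
Spread: (-18.400) − (-25.950) = 7.550 °C = 13.59 °F.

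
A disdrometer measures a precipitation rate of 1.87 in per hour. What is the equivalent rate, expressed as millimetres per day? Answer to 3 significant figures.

1.87 in/hour × 25.4 mm/in × 24 hour/day = 1140 mm/day.

1140 mm/day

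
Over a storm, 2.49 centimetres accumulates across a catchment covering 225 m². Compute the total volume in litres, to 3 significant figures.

5600 litres

Depth: 2.49 cm × 10 = 24.9 mm.
1 mm over 1 m² is 1 L, so volume = 24.9 × 225 = 5602.5 L ≈ 5600 L.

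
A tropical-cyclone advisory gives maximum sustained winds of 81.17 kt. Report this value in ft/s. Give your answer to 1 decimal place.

1 kt = 1.68781 ft/s, so 81.17 × 1.68781 = 137.0 ft/s.

137.0 ft/s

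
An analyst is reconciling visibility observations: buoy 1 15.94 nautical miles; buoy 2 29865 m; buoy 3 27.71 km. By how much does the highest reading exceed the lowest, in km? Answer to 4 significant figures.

buoy 1: 15.94 nmi = 29.52088 km.
buoy 2: 29865 m = 29.86500 km.
Spread: 29.86500 − 27.71000 = 2.155 km.

2.155 km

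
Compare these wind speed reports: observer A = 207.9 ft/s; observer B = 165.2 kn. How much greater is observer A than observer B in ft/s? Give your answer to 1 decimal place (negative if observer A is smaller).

-70.9 ft/s

observer B: 165.2 kt = 278.826 ft/s.
Difference: 207.900 − 278.826 = -70.9 ft/s.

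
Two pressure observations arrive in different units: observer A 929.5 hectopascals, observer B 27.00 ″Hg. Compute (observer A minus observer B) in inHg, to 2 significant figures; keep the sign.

observer A: 929.5 hPa = 27.4481 inHg.
Difference: 27.4481 − 27.0000 = 0.45 inHg.

0.45 inHg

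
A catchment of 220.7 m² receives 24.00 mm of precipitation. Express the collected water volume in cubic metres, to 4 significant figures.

5.297 cubic metres

1 mm over 1 m² is 1 L, so volume = 24 × 220.7 = 5296.8 L = 5.297 m³.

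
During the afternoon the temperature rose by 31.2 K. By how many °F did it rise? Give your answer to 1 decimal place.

Converting a difference, only the 9/5 scale factor applies: Δ°F = 31.2 × 1.8 = 56.2 °F.

56.2 °F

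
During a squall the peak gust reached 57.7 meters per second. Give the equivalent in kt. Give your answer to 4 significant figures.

112.2 kt

1 m/s = 1.94384 kt, so 57.7 × 1.94384 = 112.2 kt.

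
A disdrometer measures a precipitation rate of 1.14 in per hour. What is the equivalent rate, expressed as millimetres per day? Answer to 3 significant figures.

695 mm/day

1.14 in/hour × 25.4 mm/in × 24 hour/day = 695 mm/day.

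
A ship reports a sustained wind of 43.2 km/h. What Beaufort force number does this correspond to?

43.2 km/h = 12.0 m/s, which is Beaufort 6 (strong breeze, 10.8–13.8 m/s).

Beaufort force 6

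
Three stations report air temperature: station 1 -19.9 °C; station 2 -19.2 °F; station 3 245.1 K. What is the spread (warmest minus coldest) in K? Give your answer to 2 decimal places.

8.54 K

station 2: -19.2 °F = -28.444 °C.
station 3: 245.1 K = -28.050 °C.
Spread: (-19.900) − (-28.444) = 8.544 °C.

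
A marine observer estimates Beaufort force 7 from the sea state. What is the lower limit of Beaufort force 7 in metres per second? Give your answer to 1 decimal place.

Beaufort 7 (near gale) spans 13.9–17.1 m/s.

13.9 m/s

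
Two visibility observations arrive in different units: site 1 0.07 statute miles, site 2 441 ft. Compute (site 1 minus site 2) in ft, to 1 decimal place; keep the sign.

site 1: 0.07 SM = 369.600 ft.
Difference: 369.600 − 441.000 = -71.4 ft.

-71.4 ft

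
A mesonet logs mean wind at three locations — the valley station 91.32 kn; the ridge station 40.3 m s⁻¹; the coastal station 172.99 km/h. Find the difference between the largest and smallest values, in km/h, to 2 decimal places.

the valley station: 91.32 kt = 169.1246 km/h.
the ridge station: 40.3 m/s = 145.0800 km/h.
Spread: 172.9900 − 145.0800 = 27.91 km/h.

27.91 km/h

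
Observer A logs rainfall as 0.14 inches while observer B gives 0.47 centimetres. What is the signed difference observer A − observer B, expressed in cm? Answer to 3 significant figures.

observer A: 0.14 in = 0.35560 cm.
Difference: 0.35560 − 0.47000 = -0.114 cm.

-0.114 cm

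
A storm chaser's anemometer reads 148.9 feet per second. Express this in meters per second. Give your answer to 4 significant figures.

45.38 m/s

1 ft/s = 0.3048 m/s, so 148.9 × 0.3048 = 45.38 m/s.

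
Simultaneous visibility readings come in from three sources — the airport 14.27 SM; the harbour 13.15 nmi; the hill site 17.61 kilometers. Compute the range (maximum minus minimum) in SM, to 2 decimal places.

the harbour: 13.15 nmi = 15.1327 SM.
the hill site: 17.61 km = 10.9423 SM.
Spread: 15.1327 − 10.9423 = 4.19 SM.

4.19 SM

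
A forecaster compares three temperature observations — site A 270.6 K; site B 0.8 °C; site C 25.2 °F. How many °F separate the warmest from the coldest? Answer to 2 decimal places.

site A: 270.6 K = -2.550 °C.
site C: 25.2 °F = -3.778 °C.
Spread: 0.800 − (-3.778) = 4.578 °C = 8.24 °F.

8.24 °F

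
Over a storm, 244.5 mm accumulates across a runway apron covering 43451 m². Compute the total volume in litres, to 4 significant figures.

1 mm over 1 m² is 1 L, so volume = 244.5 × 43451 = 10623770 L ≈ 10620000 L.

10620000 litres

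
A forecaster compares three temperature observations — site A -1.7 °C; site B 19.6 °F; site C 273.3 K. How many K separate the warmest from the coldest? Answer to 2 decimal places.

site B: 19.6 °F = -6.889 °C.
site C: 273.3 K = 0.150 °C.
Spread: 0.150 − (-6.889) = 7.039 °C.

7.04 K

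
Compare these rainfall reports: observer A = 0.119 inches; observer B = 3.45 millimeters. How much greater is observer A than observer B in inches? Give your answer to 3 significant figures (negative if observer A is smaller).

-0.0168 in

observer B: 3.45 mm = 0.135827 in.
Difference: 0.119000 − 0.135827 = -0.0168 in.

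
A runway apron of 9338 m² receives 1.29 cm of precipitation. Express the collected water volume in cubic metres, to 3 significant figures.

Depth: 1.29 cm × 10 = 12.9 mm.
1 mm over 1 m² is 1 L, so volume = 12.9 × 9338 = 120460.2 L = 120 m³.

120 cubic metres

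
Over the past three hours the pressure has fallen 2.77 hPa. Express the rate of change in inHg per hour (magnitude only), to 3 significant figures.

2.77 hPa / 3 h × 0.02953 inHg/hPa = 0.0273 inHg/h.

0.0273 inHg per hour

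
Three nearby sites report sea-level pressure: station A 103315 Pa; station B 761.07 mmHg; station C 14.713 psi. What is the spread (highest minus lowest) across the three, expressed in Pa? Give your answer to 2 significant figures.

station B: 761.07 mmHg = 101467.67 Pa.
station C: 14.713 psi = 101442.56 Pa.
Spread: 103315.00 − 101442.56 = 1900 Pa.

1900 Pa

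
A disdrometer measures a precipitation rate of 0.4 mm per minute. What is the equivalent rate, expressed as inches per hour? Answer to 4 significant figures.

0.9449 in/hour

0.4 mm/minute × 0.0393701 in/mm × 60 minute/hour = 0.9449 in/hour.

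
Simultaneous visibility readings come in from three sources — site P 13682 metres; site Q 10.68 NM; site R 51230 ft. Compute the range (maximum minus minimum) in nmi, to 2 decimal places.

3.29 nmi

site P: 13682 m = 7.3877 nmi.
site R: 51230 ft = 8.4314 nmi.
Spread: 10.6800 − 7.3877 = 3.29 nmi.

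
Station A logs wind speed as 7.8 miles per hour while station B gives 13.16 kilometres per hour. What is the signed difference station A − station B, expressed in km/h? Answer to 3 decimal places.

-0.607 km/h

station A: 7.8 mph = 12.55288 km/h.
Difference: 12.55288 − 13.16000 = -0.607 km/h.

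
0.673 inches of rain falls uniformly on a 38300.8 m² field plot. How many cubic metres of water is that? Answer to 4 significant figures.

Depth: 0.673 in × 25.4 = 17.0942 mm.
1 mm over 1 m² is 1 L, so volume = 17.0942 × 38300.8 = 654721.54 L = 654.7 m³.

654.7 cubic metres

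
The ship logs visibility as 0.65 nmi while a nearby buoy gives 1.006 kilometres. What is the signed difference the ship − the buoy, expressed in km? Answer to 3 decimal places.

the ship: 0.65 nmi = 1.20380 km.
Difference: 1.20380 − 1.00600 = 0.198 km.

0.198 km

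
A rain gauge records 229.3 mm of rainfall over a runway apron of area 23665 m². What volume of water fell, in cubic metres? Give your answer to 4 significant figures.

5426 cubic metres

1 mm over 1 m² is 1 L, so volume = 229.3 × 23665 = 5426384.5 L = 5426 m³.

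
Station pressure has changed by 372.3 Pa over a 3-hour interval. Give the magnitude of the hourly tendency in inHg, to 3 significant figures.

0.0366 inHg per hour

372.3 Pa / 3 h × 0.0002953 inHg/Pa = 0.0366 inHg/h.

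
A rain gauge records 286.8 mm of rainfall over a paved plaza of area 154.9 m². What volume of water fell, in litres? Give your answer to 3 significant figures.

1 mm over 1 m² is 1 L, so volume = 286.8 × 154.9 = 44425.32 L ≈ 44400 L.

44400 litres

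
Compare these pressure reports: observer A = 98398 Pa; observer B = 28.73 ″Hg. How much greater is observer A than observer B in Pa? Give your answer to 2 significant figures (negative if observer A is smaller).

1100 Pa

observer B: 28.73 inHg = 97290.96 Pa.
Difference: 98398.00 − 97290.96 = 1100 Pa.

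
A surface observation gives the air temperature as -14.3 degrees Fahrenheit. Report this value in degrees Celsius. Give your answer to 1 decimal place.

-25.7 °C

°C = (°F − 32) × 5/9 = (-14.3 − 32) / 1.8 = -25.7 °C.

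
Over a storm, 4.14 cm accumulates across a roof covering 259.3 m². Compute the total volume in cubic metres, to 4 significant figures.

10.74 cubic metres

Depth: 4.14 cm × 10 = 41.4 mm.
1 mm over 1 m² is 1 L, so volume = 41.4 × 259.3 = 10735.02 L = 10.74 m³.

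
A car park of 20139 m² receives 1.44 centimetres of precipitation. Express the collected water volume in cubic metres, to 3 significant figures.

290 cubic metres

Depth: 1.44 cm × 10 = 14.4 mm.
1 mm over 1 m² is 1 L, so volume = 14.4 × 20139 = 290001.6 L = 290 m³.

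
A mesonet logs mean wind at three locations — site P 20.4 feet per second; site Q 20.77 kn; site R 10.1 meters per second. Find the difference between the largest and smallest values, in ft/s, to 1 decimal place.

site Q: 20.77 kt = 35.056 ft/s.
site R: 10.1 m/s = 33.136 ft/s.
Spread: 35.056 − 20.400 = 14.7 ft/s.

14.7 ft/s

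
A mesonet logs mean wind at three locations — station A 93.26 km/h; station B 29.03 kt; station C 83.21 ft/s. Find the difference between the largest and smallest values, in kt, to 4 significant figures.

21.33 kt

station A: 93.26 km/h = 50.3564 kt.
station C: 83.21 ft/s = 49.3006 kt.
Spread: 50.3564 − 29.0300 = 21.33 kt.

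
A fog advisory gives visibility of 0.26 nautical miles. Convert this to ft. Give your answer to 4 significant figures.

1 nmi = 6076.12 ft, so 0.26 × 6076.12 = 1580 ft.

1580 ft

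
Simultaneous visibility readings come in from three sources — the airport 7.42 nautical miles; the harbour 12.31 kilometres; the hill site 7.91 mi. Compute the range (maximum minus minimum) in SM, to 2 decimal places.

the airport: 7.42 nmi = 8.5388 SM.
the harbour: 12.31 km = 7.6491 SM.
Spread: 8.5388 − 7.6491 = 0.89 SM.

0.89 SM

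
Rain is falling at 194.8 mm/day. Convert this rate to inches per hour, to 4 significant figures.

0.3196 in/hour

194.8 mm/day × 0.0393701 in/mm × 0.0416667 day/hour = 0.3196 in/hour.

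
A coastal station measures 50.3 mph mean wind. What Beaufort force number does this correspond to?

50.3 mph = 22.5 m/s, which is Beaufort 9 (strong gale, 20.8–24.4 m/s).

Beaufort force 9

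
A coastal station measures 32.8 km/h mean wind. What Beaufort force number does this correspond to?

32.8 km/h = 9.1 m/s, which is Beaufort 5 (fresh breeze, 8.0–10.7 m/s).

Beaufort force 5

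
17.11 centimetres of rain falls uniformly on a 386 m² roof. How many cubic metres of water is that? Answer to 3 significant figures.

Depth: 17.11 cm × 10 = 171.1 mm.
1 mm over 1 m² is 1 L, so volume = 171.1 × 386 = 66044.6 L = 66.0 m³.

66.0 cubic metres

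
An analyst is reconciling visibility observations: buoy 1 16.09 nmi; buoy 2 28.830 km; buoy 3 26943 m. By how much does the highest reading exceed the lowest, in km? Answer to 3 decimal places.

2.856 km

buoy 1: 16.09 nmi = 29.79868 km.
buoy 3: 26943 m = 26.94300 km.
Spread: 29.79868 − 26.94300 = 2.856 km.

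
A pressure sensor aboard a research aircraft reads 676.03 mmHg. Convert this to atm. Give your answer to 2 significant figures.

0.89 atm

1 mmHg = 0.00131579 atm, so 676.03 × 0.00131579 = 0.89 atm.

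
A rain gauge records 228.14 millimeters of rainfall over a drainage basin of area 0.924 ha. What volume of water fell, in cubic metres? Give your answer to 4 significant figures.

2108 cubic metres

Area: 0.924 ha = 9240 m².
1 mm over 1 m² is 1 L, so volume = 228.14 × 9240 = 2108013.6 L = 2108 m³.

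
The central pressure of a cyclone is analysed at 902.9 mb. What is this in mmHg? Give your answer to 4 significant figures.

677.2 mmHg

1 mb = 0.750062 mmHg, so 902.9 × 0.750062 = 677.2 mmHg.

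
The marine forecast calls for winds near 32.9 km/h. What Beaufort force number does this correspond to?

Beaufort force 5

32.9 km/h = 9.1 m/s, which is Beaufort 5 (fresh breeze, 8.0–10.7 m/s).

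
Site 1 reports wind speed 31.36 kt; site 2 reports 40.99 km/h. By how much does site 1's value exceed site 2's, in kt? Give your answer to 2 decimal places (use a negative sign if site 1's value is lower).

site 2: 40.99 km/h = 22.1328 kt.
Difference: 31.3600 − 22.1328 = 9.23 kt.

9.23 kt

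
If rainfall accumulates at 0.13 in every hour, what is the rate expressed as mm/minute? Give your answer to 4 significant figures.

0.13 in/hour × 25.4 mm/in × 0.0166667 hour/minute = 0.05503 mm/minute.

0.05503 mm/minute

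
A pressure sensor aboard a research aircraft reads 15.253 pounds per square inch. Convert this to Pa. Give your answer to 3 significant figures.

105000 Pa

1 psi = 6894.76 Pa, so 15.253 × 6894.76 = 105000 Pa.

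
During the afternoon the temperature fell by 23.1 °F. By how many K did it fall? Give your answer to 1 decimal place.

For a temperature change the 32° offset cancels: ΔK = 23.1 × 0.5556 = 12.8 K.

12.8 K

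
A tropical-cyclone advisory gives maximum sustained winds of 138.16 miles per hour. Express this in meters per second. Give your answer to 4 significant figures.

61.76 m/s

1 mph = 0.44704 m/s, so 138.16 × 0.44704 = 61.76 m/s.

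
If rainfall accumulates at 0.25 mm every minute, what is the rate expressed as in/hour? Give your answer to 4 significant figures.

0.5906 in/hour

0.25 mm/minute × 0.0393701 in/mm × 60 minute/hour = 0.5906 in/hour.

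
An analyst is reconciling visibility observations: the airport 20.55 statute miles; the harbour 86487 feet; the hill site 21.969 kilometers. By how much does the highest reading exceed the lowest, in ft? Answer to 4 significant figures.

the airport: 20.55 SM = 108504.00 ft.
the hill site: 21.969 km = 72076.77 ft.
Spread: 108504.00 − 72076.77 = 36430 ft.

36430 ft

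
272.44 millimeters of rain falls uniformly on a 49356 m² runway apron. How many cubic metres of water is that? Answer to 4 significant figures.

13450 cubic metres

1 mm over 1 m² is 1 L, so volume = 272.44 × 49356 = 13446549 L = 13450 m³.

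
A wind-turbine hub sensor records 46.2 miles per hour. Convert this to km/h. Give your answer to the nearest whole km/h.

74 km/h

1 mph = 1.60934 km/h, so 46.2 × 1.60934 = 74 km/h.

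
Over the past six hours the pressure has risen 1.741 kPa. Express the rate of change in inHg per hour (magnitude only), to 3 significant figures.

1.741 kPa / 6 h × 0.2953 inHg/kPa = 0.0857 inHg/h.

0.0857 inHg per hour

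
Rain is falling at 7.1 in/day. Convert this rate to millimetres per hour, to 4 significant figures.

7.514 mm/hour

7.1 in/day × 25.4 mm/in × 0.0416667 day/hour = 7.514 mm/hour.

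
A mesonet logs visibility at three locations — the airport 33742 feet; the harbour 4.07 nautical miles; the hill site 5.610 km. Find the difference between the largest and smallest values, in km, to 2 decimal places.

the airport: 33742 ft = 10.2846 km.
the harbour: 4.07 nmi = 7.5376 km.
Spread: 10.2846 − 5.6100 = 4.67 km.

4.67 km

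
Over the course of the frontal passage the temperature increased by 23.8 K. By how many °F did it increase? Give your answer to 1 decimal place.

A change of 1 °C equals a change of 1.8 °F: Δ°F = 23.8 × 1.8 = 42.8 °F.

42.8 °F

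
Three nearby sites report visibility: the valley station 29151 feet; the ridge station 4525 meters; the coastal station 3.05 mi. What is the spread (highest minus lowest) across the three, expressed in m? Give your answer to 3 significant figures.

4360 m

the valley station: 29151 ft = 8885.22 m.
the coastal station: 3.05 SM = 4908.50 m.
Spread: 8885.22 − 4525.00 = 4360 m.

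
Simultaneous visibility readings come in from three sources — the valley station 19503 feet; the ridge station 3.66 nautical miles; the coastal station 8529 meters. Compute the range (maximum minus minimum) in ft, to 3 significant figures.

8480 ft

the ridge station: 3.66 nmi = 22238.58 ft.
the coastal station: 8529 m = 27982.28 ft.
Spread: 27982.28 − 19503.00 = 8480 ft.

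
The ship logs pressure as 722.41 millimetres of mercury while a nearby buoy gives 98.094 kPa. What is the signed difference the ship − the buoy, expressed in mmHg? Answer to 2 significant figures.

the buoy: 98.094 kPa = 735.77 mmHg.
Difference: 722.41 − 735.77 = -13 mmHg.

-13 mmHg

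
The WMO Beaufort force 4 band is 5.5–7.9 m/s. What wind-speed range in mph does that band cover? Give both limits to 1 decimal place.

5.5–7.9 m/s × 2.237 = 12.3–17.7 mph.

12.3 to 17.7 mph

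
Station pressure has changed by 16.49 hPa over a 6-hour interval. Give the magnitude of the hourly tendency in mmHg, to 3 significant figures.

16.49 hPa / 6 h × 0.750062 mmHg/hPa = 2.06 mmHg/h.

2.06 mmHg per hour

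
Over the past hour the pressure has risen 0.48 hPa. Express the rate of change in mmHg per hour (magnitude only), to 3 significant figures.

0.360 mmHg per hour

0.48 hPa / 1 h × 0.750062 mmHg/hPa = 0.360 mmHg/h.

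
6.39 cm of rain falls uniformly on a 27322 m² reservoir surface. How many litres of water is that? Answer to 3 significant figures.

1750000 litres

Depth: 6.39 cm × 10 = 63.9 mm.
1 mm over 1 m² is 1 L, so volume = 63.9 × 27322 = 1745875.8 L ≈ 1750000 L.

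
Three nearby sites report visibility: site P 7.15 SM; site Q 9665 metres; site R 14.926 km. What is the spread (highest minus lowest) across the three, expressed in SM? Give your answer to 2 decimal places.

site Q: 9665 m = 6.0056 SM.
site R: 14.926 km = 9.2746 SM.
Spread: 9.2746 − 6.0056 = 3.27 SM.

3.27 SM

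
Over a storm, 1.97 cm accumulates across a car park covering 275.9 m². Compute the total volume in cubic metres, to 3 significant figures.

5.44 cubic metres

Depth: 1.97 cm × 10 = 19.7 mm.
1 mm over 1 m² is 1 L, so volume = 19.7 × 275.9 = 5435.23 L = 5.44 m³.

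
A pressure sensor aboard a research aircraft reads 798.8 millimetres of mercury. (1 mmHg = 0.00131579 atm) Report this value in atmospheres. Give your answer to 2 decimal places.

1 mmHg = 0.00131579 atm, so 798.8 × 0.00131579 = 1.05 atm.

1.05 atm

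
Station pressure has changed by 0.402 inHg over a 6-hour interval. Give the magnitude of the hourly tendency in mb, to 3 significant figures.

2.27 mb per hour

0.402 inHg / 6 h × 33.8639 mb/inHg = 2.27 mb/h.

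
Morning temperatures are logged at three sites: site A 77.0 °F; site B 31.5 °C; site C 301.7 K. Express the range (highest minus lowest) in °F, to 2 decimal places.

site A: 77.0 °F = 25.000 °C.
site C: 301.7 K = 28.550 °C.
Spread: 31.500 − 25.000 = 6.500 °C = 11.70 °F.

11.70 °F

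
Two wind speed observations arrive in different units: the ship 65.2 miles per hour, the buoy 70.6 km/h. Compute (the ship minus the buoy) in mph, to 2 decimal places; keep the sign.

the buoy: 70.6 km/h = 43.8688 mph.
Difference: 65.2000 − 43.8688 = 21.33 mph.

21.33 mph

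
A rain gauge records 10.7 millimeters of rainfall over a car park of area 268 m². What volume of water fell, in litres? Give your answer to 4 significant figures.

1 mm over 1 m² is 1 L, so volume = 10.7 × 268 = 2867.6 L ≈ 2868 L.

2868 litres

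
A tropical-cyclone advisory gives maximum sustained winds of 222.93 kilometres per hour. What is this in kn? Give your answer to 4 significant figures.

120.4 kt

1 km/h = 0.539957 kt, so 222.93 × 0.539957 = 120.4 kt.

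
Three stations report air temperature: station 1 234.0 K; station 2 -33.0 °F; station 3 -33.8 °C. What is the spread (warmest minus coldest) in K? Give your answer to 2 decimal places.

5.35 K

station 1: 234.0 K = -39.150 °C.
station 2: -33.0 °F = -36.111 °C.
Spread: (-33.800) − (-39.150) = 5.350 °C.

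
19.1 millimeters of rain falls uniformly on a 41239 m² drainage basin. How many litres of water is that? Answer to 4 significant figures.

1 mm over 1 m² is 1 L, so volume = 19.1 × 41239 = 787664.9 L ≈ 787700 L.

787700 litres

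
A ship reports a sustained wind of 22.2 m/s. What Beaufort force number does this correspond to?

22.2 m/s lies in the Beaufort 9 band (strong gale, 20.8–24.4 m/s).

Beaufort force 9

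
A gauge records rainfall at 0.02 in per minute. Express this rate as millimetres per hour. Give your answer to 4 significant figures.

0.02 in/minute × 25.4 mm/in × 60 minute/hour = 30.48 mm/hour.

30.48 mm/hour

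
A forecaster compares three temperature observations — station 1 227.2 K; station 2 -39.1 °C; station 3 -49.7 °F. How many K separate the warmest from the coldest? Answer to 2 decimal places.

station 1: 227.2 K = -45.950 °C.
station 3: -49.7 °F = -45.389 °C.
Spread: (-39.100) − (-45.950) = 6.850 °C.

6.85 K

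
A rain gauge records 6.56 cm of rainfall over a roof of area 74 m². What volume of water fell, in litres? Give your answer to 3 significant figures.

Depth: 6.56 cm × 10 = 65.6 mm.
1 mm over 1 m² is 1 L, so volume = 65.6 × 74 = 4854.4 L ≈ 4850 L.

4850 litres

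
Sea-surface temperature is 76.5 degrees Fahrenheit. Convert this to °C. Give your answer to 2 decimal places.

24.72 °C

°C = (°F − 32) × 5/9 = (76.5 − 32) / 1.8 = 24.72 °C.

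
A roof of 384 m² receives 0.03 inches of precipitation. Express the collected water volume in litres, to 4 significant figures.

292.6 litres

Depth: 0.03 in × 25.4 = 0.762 mm.
1 mm over 1 m² is 1 L, so volume = 0.762 × 384 = 292.608 L ≈ 292.6 L.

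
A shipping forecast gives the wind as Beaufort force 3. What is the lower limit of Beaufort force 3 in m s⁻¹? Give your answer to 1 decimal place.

Beaufort 3 (gentle breeze) spans 3.4–5.4 m/s.

3.4 m/s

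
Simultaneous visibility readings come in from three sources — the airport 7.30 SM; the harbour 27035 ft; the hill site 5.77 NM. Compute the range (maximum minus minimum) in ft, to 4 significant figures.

the airport: 7.30 SM = 38544.00 ft.
the hill site: 5.77 nmi = 35059.19 ft.
Spread: 38544.00 − 27035.00 = 11510 ft.

11510 ft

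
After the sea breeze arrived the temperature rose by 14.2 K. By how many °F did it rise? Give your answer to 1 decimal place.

For a temperature change the 32° offset cancels: Δ°F = 14.2 × 1.8 = 25.6 °F.

25.6 °F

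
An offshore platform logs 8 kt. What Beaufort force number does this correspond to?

8 kt lies in the Beaufort 3 band (gentle breeze, 7–10 kt).

Beaufort force 3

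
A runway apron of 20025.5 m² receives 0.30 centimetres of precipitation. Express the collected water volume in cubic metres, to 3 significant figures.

60.1 cubic metres

Depth: 0.30 cm × 10 = 3 mm.
1 mm over 1 m² is 1 L, so volume = 3 × 20025.5 = 60076.5 L = 60.1 m³.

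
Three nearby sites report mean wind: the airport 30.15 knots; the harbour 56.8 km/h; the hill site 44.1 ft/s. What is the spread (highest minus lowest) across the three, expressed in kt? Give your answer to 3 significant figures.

4.54 kt

the harbour: 56.8 km/h = 30.6695 kt.
the hill site: 44.1 ft/s = 26.1285 kt.
Spread: 30.6695 − 26.1285 = 4.54 kt.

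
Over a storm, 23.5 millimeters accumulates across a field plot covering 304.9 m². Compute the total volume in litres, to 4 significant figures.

1 mm over 1 m² is 1 L, so volume = 23.5 × 304.9 = 7165.15 L ≈ 7165 L.

7165 litres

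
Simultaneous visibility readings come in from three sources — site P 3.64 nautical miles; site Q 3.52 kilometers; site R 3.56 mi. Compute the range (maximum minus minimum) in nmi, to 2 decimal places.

site Q: 3.52 km = 1.9006 nmi.
site R: 3.56 SM = 3.0936 nmi.
Spread: 3.6400 − 1.9006 = 1.74 nmi.

1.74 nmi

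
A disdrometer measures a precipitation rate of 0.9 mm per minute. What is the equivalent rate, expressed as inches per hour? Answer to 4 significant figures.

0.9 mm/minute × 0.0393701 in/mm × 60 minute/hour = 2.126 in/hour.

2.126 in/hour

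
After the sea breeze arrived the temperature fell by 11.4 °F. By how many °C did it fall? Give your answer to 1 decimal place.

6.3 °C

A change of 1 °C equals a change of 1.8 °F: Δ°C = 11.4 × 0.5556 = 6.3 °C.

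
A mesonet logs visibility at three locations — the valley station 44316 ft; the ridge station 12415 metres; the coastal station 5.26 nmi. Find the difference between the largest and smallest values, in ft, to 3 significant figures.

the ridge station: 12415 m = 40731.63 ft.
the coastal station: 5.26 nmi = 31960.37 ft.
Spread: 44316.00 − 31960.37 = 12400 ft.

12400 ft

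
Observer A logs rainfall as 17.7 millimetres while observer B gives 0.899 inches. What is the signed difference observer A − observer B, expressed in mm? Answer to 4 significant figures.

observer B: 0.899 in = 22.83460 mm.
Difference: 17.70000 − 22.83460 = -5.135 mm.

-5.135 mm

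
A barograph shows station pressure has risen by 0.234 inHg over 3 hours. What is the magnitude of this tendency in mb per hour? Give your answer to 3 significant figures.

0.234 inHg / 3 h × 33.8639 mb/inHg = 2.64 mb/h.

2.64 mb per hour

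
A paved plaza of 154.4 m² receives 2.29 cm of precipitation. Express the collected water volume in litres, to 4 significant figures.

3536 litres

Depth: 2.29 cm × 10 = 22.9 mm.
1 mm over 1 m² is 1 L, so volume = 22.9 × 154.4 = 3535.76 L ≈ 3536 L.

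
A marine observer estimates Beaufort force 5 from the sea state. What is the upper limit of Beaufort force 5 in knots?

Beaufort 5 (fresh breeze) spans 17–21 knots.

21 kt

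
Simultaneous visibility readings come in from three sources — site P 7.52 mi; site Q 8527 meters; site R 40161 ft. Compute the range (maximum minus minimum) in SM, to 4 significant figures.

site Q: 8527 m = 5.29843 SM.
site R: 40161 ft = 7.60625 SM.
Spread: 7.60625 − 5.29843 = 2.308 SM.

2.308 SM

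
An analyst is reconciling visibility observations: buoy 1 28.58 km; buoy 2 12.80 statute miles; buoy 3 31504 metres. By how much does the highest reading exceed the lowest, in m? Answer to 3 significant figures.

10900 m

buoy 1: 28.58 km = 28580.00 m.
buoy 2: 12.80 SM = 20599.60 m.
Spread: 31504.00 − 20599.60 = 10900 m.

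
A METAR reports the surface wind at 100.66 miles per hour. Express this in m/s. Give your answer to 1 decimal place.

1 mph = 0.44704 m/s, so 100.66 × 0.44704 = 45.0 m/s.

45.0 m/s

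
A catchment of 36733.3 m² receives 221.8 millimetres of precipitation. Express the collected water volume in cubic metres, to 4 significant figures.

1 mm over 1 m² is 1 L, so volume = 221.8 × 36733.3 = 8147445.9 L = 8147 m³.

8147 cubic metres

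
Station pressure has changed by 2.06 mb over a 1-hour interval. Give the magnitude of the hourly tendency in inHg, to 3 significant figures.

0.0608 inHg per hour

2.06 mb / 1 h × 0.02953 inHg/mb = 0.0608 inHg/h.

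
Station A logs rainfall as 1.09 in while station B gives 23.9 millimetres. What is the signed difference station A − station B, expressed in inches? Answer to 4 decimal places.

0.1491 in

station B: 23.9 mm = 0.940945 in.
Difference: 1.090000 − 0.940945 = 0.1491 in.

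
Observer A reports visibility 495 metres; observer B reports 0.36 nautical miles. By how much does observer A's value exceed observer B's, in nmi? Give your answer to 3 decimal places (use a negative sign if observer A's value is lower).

-0.093 nmi

observer A: 495 m = 0.26728 nmi.
Difference: 0.26728 − 0.36000 = -0.093 nmi.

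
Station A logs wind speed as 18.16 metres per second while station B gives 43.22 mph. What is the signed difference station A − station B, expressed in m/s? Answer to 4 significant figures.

station B: 43.22 mph = 19.32107 m/s.
Difference: 18.16000 − 19.32107 = -1.161 m/s.

-1.161 m/s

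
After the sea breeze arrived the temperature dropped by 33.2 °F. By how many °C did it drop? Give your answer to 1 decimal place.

For a temperature change the 32° offset cancels: Δ°C = 33.2 × 0.5556 = 18.4 °C.

18.4 °C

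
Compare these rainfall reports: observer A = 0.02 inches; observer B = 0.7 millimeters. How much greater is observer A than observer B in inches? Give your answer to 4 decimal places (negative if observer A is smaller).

observer B: 0.7 mm = 0.027559 in.
Difference: 0.020000 − 0.027559 = -0.0076 in.

-0.0076 in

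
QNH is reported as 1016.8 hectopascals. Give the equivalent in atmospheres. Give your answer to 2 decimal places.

1 hPa = 0.000986923 atm, so 1016.8 × 0.000986923 = 1.00 atm.

1.00 atm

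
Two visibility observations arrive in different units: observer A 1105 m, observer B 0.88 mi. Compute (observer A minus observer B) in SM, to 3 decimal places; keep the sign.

-0.193 SM

observer A: 1105 m = 0.68662 SM.
Difference: 0.68662 − 0.88000 = -0.193 SM.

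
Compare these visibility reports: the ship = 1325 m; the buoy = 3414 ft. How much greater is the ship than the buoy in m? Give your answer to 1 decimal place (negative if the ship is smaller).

284.4 m

the buoy: 3414 ft = 1040.587 m.
Difference: 1325.000 − 1040.587 = 284.4 m.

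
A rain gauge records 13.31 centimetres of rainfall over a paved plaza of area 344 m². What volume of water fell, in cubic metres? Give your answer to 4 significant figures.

45.79 cubic metres

Depth: 13.31 cm × 10 = 133.1 mm.
1 mm over 1 m² is 1 L, so volume = 133.1 × 344 = 45786.4 L = 45.79 m³.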